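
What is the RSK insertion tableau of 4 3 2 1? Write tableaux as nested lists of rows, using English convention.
P = [[1], [2], [3], [4]]

Insert 4: appended to row 1. P = [[4]].
Insert 3: 3 bumps 4 from row 1; 4 starts row 2. P = [[3], [4]].
Insert 2: 2 bumps 3 from row 1; 3 bumps 4 from row 2; 4 starts row 3. P = [[2], [3], [4]].
Insert 1: 1 bumps 2 from row 1; 2 bumps 3 from row 2; 3 bumps 4 from row 3; 4 starts row 4. P = [[1], [2], [3], [4]].

So P = [[1], [2], [3], [4]].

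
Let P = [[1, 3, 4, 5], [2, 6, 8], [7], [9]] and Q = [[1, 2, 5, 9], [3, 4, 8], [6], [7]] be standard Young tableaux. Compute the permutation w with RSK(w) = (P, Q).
Reverse the RSK construction: for i from n down to 1, find the cell of Q containing i, remove the entry at that cell from P, and reverse-bump it up through P; the value ejected from row 1 is w(i).

Step i=9: Q has 9 at row 1, column 4; remove that cell from P, ejecting 5. So w(9) = 5. P is now [[1, 3, 4], [2, 6, 8], [7], [9]].
Step i=8: Q has 8 at row 2, column 3; remove 8 from row 2 of P and reverse-bump: 8 enters row 1 and ejects 4. So w(8) = 4. P is now [[1, 3, 8], [2, 6], [7], [9]].
Step i=7: Q has 7 at row 4, column 1; remove 9 from row 4 of P and reverse-bump: 9 enters row 3 and ejects 7; 7 enters row 2 and ejects 6; 6 enters row 1 and ejects 3. So w(7) = 3. P is now [[1, 6, 8], [2, 7], [9]].
Step i=6: Q has 6 at row 3, column 1; remove 9 from row 3 of P and reverse-bump: 9 enters row 2 and ejects 7; 7 enters row 1 and ejects 6. So w(6) = 6. P is now [[1, 7, 8], [2, 9]].
Step i=5: Q has 5 at row 1, column 3; remove that cell from P, ejecting 8. So w(5) = 8. P is now [[1, 7], [2, 9]].
Step i=4: Q has 4 at row 2, column 2; remove 9 from row 2 of P and reverse-bump: 9 enters row 1 and ejects 7. So w(4) = 7. P is now [[1, 9], [2]].
Step i=3: Q has 3 at row 2, column 1; remove 2 from row 2 of P and reverse-bump: 2 enters row 1 and ejects 1. So w(3) = 1. P is now [[2, 9]].
Step i=2: Q has 2 at row 1, column 2; remove that cell from P, ejecting 9. So w(2) = 9. P is now [[2]].
Step i=1: Q has 1 at row 1, column 1; remove that cell from P, ejecting 2. So w(1) = 2. P is now [].

So w = 2 9 1 7 8 6 3 4 5.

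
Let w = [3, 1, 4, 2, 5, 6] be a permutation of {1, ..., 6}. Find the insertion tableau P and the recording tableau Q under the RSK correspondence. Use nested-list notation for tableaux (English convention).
P = [[1, 2, 5, 6], [3, 4]], Q = [[1, 3, 5, 6], [2, 4]]

Insert each entry of the permutation into P by Schensted row insertion, recording in Q the position of each new cell.

Insert 3: appended to row 1. P = [[3]].
Insert 1: 1 bumps 3 from row 1; 3 starts row 2. P = [[1], [3]].
Insert 4: appended to row 1. P = [[1, 4], [3]].
Insert 2: 2 bumps 4 from row 1; 4 appends to row 2. P = [[1, 2], [3, 4]].
Insert 5: appended to row 1. P = [[1, 2, 5], [3, 4]].
Insert 6: appended to row 1. P = [[1, 2, 5, 6], [3, 4]].

So P = [[1, 2, 5, 6], [3, 4]], Q = [[1, 3, 5, 6], [2, 4]].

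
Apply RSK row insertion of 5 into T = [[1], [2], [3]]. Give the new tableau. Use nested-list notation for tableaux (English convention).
[[1, 5], [2], [3]]

5 is larger than every entry of row 1, so it is appended to row 1. The new tableau is [[1, 5], [2], [3]].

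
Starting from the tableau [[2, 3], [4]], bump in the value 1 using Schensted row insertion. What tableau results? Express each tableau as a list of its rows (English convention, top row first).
[[1, 3], [2], [4]]

In row 1, 1 replaces 2 (the leftmost entry greater than 1); 2 is bumped to row 2. In row 2, 2 replaces 4 (the leftmost entry greater than 2); 4 is bumped to row 3. 4 starts a new row 3. The new tableau is [[1, 3], [2], [4]].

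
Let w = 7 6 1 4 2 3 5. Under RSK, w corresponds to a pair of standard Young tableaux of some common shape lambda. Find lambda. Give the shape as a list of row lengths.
Row-insert each entry into an empty tableau.

After inserting 7: P = [[7]].
After inserting 6: P = [[6], [7]].
After inserting 1: P = [[1], [6], [7]].
After inserting 4: P = [[1, 4], [6], [7]].
After inserting 2: P = [[1, 2], [4], [6], [7]].
After inserting 3: P = [[1, 2, 3], [4], [6], [7]].
After inserting 5: P = [[1, 2, 3, 5], [4], [6], [7]].

The final insertion tableau P = [[1, 2, 3, 5], [4], [6], [7]] has shape [4, 1, 1, 1].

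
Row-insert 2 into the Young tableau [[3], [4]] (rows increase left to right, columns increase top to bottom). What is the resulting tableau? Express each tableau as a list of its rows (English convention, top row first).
In row 1, 2 replaces 3 (the leftmost entry greater than 2); 3 is bumped to row 2. In row 2, 3 replaces 4 (the leftmost entry greater than 3); 4 is bumped to row 3. 4 starts a new row 3. The new tableau is [[2], [3], [4]].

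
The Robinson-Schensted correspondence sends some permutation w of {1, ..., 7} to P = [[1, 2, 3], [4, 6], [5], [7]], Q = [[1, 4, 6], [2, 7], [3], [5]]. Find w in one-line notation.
7 5 1 4 2 6 3

Reverse RSK: for i = n, n-1, ..., 1, locate i in Q, remove the corresponding corner cell from P, and reverse-bump its entry up through P; the value ejected from row 1 is w(i).

So w = 7 5 1 4 2 6 3.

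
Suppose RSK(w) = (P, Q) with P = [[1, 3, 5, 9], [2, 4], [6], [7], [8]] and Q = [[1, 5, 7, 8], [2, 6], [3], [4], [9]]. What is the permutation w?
Reverse the RSK construction: for i from n down to 1, find the cell of Q containing i, remove the entry at that cell from P, and reverse-bump it up through P; the value ejected from row 1 is w(i).

Step i=9: Q has 9 at row 5, column 1; remove 8 from row 5 of P and reverse-bump: 8 enters row 4 and ejects 7; 7 enters row 3 and ejects 6; 6 enters row 2 and ejects 4; 4 enters row 1 and ejects 3. So w(9) = 3. P is now [[1, 4, 5, 9], [2, 6], [7], [8]].
Step i=8: Q has 8 at row 1, column 4; remove that cell from P, ejecting 9. So w(8) = 9. P is now [[1, 4, 5], [2, 6], [7], [8]].
Step i=7: Q has 7 at row 1, column 3; remove that cell from P, ejecting 5. So w(7) = 5. P is now [[1, 4], [2, 6], [7], [8]].
Step i=6: Q has 6 at row 2, column 2; remove 6 from row 2 of P and reverse-bump: 6 enters row 1 and ejects 4. So w(6) = 4. P is now [[1, 6], [2], [7], [8]].
Step i=5: Q has 5 at row 1, column 2; remove that cell from P, ejecting 6. So w(5) = 6. P is now [[1], [2], [7], [8]].
Step i=4: Q has 4 at row 4, column 1; remove 8 from row 4 of P and reverse-bump: 8 enters row 3 and ejects 7; 7 enters row 2 and ejects 2; 2 enters row 1 and ejects 1. So w(4) = 1. P is now [[2], [7], [8]].
Step i=3: Q has 3 at row 3, column 1; remove 8 from row 3 of P and reverse-bump: 8 enters row 2 and ejects 7; 7 enters row 1 and ejects 2. So w(3) = 2. P is now [[7], [8]].
Step i=2: Q has 2 at row 2, column 1; remove 8 from row 2 of P and reverse-bump: 8 enters row 1 and ejects 7. So w(2) = 7. P is now [[8]].
Step i=1: Q has 1 at row 1, column 1; remove that cell from P, ejecting 8. So w(1) = 8. P is now [].

So w = 8 7 2 1 6 4 5 9 3.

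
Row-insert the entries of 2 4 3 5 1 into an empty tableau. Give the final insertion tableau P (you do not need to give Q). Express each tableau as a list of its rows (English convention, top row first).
Insert 2: appended to row 1. P = [[2]].
Insert 4: appended to row 1. P = [[2, 4]].
Insert 3: 3 bumps 4 from row 1; 4 starts row 2. P = [[2, 3], [4]].
Insert 5: appended to row 1. P = [[2, 3, 5], [4]].
Insert 1: 1 bumps 2 from row 1; 2 bumps 4 from row 2; 4 starts row 3. P = [[1, 3, 5], [2], [4]].

So P = [[1, 3, 5], [2], [4]].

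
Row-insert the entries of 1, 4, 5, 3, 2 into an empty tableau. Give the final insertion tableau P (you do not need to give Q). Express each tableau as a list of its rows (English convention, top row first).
P = [[1, 2, 5], [3], [4]]

Insert 1: appended to row 1. P = [[1]].
Insert 4: appended to row 1. P = [[1, 4]].
Insert 5: appended to row 1. P = [[1, 4, 5]].
Insert 3: 3 bumps 4 from row 1; 4 starts row 2. P = [[1, 3, 5], [4]].
Insert 2: 2 bumps 3 from row 1; 3 bumps 4 from row 2; 4 starts row 3. P = [[1, 2, 5], [3], [4]].

So P = [[1, 2, 5], [3], [4]].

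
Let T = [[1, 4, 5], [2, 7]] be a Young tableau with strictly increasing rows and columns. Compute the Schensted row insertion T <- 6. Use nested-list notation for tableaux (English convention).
[[1, 4, 5, 6], [2, 7]]

6 is larger than every entry of row 1, so it is appended to row 1. The new tableau is [[1, 4, 5, 6], [2, 7]].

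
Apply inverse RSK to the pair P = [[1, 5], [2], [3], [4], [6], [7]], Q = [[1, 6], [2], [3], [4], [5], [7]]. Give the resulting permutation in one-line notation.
Reverse the RSK construction: for i from n down to 1, find the cell of Q containing i, remove the entry at that cell from P, and reverse-bump it up through P; the value ejected from row 1 is w(i).

Step i=7: Q has 7 at row 6, column 1; remove 7 from row 6 of P and reverse-bump: 7 enters row 5 and ejects 6; 6 enters row 4 and ejects 4; 4 enters row 3 and ejects 3; 3 enters row 2 and ejects 2; 2 enters row 1 and ejects 1. So w(7) = 1. P is now [[2, 5], [3], [4], [6], [7]].
Step i=6: Q has 6 at row 1, column 2; remove that cell from P, ejecting 5. So w(6) = 5. P is now [[2], [3], [4], [6], [7]].
Step i=5: Q has 5 at row 5, column 1; remove 7 from row 5 of P and reverse-bump: 7 enters row 4 and ejects 6; 6 enters row 3 and ejects 4; 4 enters row 2 and ejects 3; 3 enters row 1 and ejects 2. So w(5) = 2. P is now [[3], [4], [6], [7]].
Step i=4: Q has 4 at row 4, column 1; remove 7 from row 4 of P and reverse-bump: 7 enters row 3 and ejects 6; 6 enters row 2 and ejects 4; 4 enters row 1 and ejects 3. So w(4) = 3. P is now [[4], [6], [7]].
Step i=3: Q has 3 at row 3, column 1; remove 7 from row 3 of P and reverse-bump: 7 enters row 2 and ejects 6; 6 enters row 1 and ejects 4. So w(3) = 4. P is now [[6], [7]].
Step i=2: Q has 2 at row 2, column 1; remove 7 from row 2 of P and reverse-bump: 7 enters row 1 and ejects 6. So w(2) = 6. P is now [[7]].
Step i=1: Q has 1 at row 1, column 1; remove that cell from P, ejecting 7. So w(1) = 7. P is now [].

So w = 7 6 4 3 2 5 1.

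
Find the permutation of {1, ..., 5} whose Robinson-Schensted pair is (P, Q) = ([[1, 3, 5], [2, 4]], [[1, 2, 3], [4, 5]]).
Reverse the RSK construction: for i from n down to 1, find the cell of Q containing i, remove the entry at that cell from P, and reverse-bump it up through P; the value ejected from row 1 is w(i).

Step i=5: Q has 5 at row 2, column 2; remove 4 from row 2 of P and reverse-bump: 4 enters row 1 and ejects 3. So w(5) = 3. P is now [[1, 4, 5], [2]].
Step i=4: Q has 4 at row 2, column 1; remove 2 from row 2 of P and reverse-bump: 2 enters row 1 and ejects 1. So w(4) = 1. P is now [[2, 4, 5]].
Step i=3: Q has 3 at row 1, column 3; remove that cell from P, ejecting 5. So w(3) = 5. P is now [[2, 4]].
Step i=2: Q has 2 at row 1, column 2; remove that cell from P, ejecting 4. So w(2) = 4. P is now [[2]].
Step i=1: Q has 1 at row 1, column 1; remove that cell from P, ejecting 2. So w(1) = 2. P is now [].

So w = 2 4 5 1 3.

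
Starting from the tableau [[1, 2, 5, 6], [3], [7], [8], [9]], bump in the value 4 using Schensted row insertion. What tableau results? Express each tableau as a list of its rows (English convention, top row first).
[[1, 2, 4, 6], [3, 5], [7], [8], [9]]

In row 1, 4 replaces 5 (the leftmost entry greater than 4); 5 is bumped to row 2. 5 is appended to row 2. The new tableau is [[1, 2, 4, 6], [3, 5], [7], [8], [9]].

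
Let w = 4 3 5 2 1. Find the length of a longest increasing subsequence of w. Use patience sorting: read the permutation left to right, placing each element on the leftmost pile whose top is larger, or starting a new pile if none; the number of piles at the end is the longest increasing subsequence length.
2

4: new pile. tops = [4]
3: onto pile 1 (replacing 4). tops = [3]
5: new pile. tops = [3, 5]
2: onto pile 1 (replacing 3). tops = [2, 5]
1: onto pile 1 (replacing 2). tops = [1, 5]

2 piles, so the longest increasing subsequence has length 2.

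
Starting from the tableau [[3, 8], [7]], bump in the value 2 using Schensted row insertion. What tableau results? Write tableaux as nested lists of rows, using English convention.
[[2, 8], [3], [7]]

In row 1, 2 replaces 3 (the leftmost entry greater than 2); 3 is bumped to row 2. In row 2, 3 replaces 7 (the leftmost entry greater than 3); 7 is bumped to row 3. 7 starts a new row 3. The new tableau is [[2, 8], [3], [7]].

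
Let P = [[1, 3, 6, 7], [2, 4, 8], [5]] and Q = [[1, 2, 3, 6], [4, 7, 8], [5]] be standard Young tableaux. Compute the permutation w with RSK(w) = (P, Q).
2 5 6 4 1 8 3 7

Reverse the RSK construction: for i from n down to 1, find the cell of Q containing i, remove the entry at that cell from P, and reverse-bump it up through P; the value ejected from row 1 is w(i).

Step i=8: Q has 8 at row 2, column 3; remove 8 from row 2 of P and reverse-bump: 8 enters row 1 and ejects 7. So w(8) = 7. P is now [[1, 3, 6, 8], [2, 4], [5]].
Step i=7: Q has 7 at row 2, column 2; remove 4 from row 2 of P and reverse-bump: 4 enters row 1 and ejects 3. So w(7) = 3. P is now [[1, 4, 6, 8], [2], [5]].
Step i=6: Q has 6 at row 1, column 4; remove that cell from P, ejecting 8. So w(6) = 8. P is now [[1, 4, 6], [2], [5]].
Step i=5: Q has 5 at row 3, column 1; remove 5 from row 3 of P and reverse-bump: 5 enters row 2 and ejects 2; 2 enters row 1 and ejects 1. So w(5) = 1. P is now [[2, 4, 6], [5]].
Step i=4: Q has 4 at row 2, column 1; remove 5 from row 2 of P and reverse-bump: 5 enters row 1 and ejects 4. So w(4) = 4. P is now [[2, 5, 6]].
Step i=3: Q has 3 at row 1, column 3; remove that cell from P, ejecting 6. So w(3) = 6. P is now [[2, 5]].
Step i=2: Q has 2 at row 1, column 2; remove that cell from P, ejecting 5. So w(2) = 5. P is now [[2]].
Step i=1: Q has 1 at row 1, column 1; remove that cell from P, ejecting 2. So w(1) = 2. P is now [].

So w = 2 5 6 4 1 8 3 7.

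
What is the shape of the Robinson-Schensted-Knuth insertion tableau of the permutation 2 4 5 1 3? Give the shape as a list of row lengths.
Row-insert each entry into an empty tableau.

After inserting 2: P = [[2]].
After inserting 4: P = [[2, 4]].
After inserting 5: P = [[2, 4, 5]].
After inserting 1: P = [[1, 4, 5], [2]].
After inserting 3: P = [[1, 3, 5], [2, 4]].

The final insertion tableau P = [[1, 3, 5], [2, 4]] has shape [3, 2].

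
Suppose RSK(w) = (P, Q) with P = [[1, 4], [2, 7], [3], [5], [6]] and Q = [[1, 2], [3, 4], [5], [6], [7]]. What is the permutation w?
Reverse the RSK construction: for i from n down to 1, find the cell of Q containing i, remove the entry at that cell from P, and reverse-bump it up through P; the value ejected from row 1 is w(i).

Step i=7: Q has 7 at row 5, column 1; remove 6 from row 5 of P and reverse-bump: 6 enters row 4 and ejects 5; 5 enters row 3 and ejects 3; 3 enters row 2 and ejects 2; 2 enters row 1 and ejects 1. So w(7) = 1. P is now [[2, 4], [3, 7], [5], [6]].
Step i=6: Q has 6 at row 4, column 1; remove 6 from row 4 of P and reverse-bump: 6 enters row 3 and ejects 5; 5 enters row 2 and ejects 3; 3 enters row 1 and ejects 2. So w(6) = 2. P is now [[3, 4], [5, 7], [6]].
Step i=5: Q has 5 at row 3, column 1; remove 6 from row 3 of P and reverse-bump: 6 enters row 2 and ejects 5; 5 enters row 1 and ejects 4. So w(5) = 4. P is now [[3, 5], [6, 7]].
Step i=4: Q has 4 at row 2, column 2; remove 7 from row 2 of P and reverse-bump: 7 enters row 1 and ejects 5. So w(4) = 5. P is now [[3, 7], [6]].
Step i=3: Q has 3 at row 2, column 1; remove 6 from row 2 of P and reverse-bump: 6 enters row 1 and ejects 3. So w(3) = 3. P is now [[6, 7]].
Step i=2: Q has 2 at row 1, column 2; remove that cell from P, ejecting 7. So w(2) = 7. P is now [[6]].
Step i=1: Q has 1 at row 1, column 1; remove that cell from P, ejecting 6. So w(1) = 6. P is now [].

So w = 6 7 3 5 4 2 1.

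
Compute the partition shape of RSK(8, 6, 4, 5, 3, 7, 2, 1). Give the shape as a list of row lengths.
Row-insert each entry into an empty tableau.

After inserting 8: P = [[8]].
After inserting 6: P = [[6], [8]].
After inserting 4: P = [[4], [6], [8]].
After inserting 5: P = [[4, 5], [6], [8]].
After inserting 3: P = [[3, 5], [4], [6], [8]].
After inserting 7: P = [[3, 5, 7], [4], [6], [8]].
After inserting 2: P = [[2, 5, 7], [3], [4], [6], [8]].
After inserting 1: P = [[1, 5, 7], [2], [3], [4], [6], [8]].

The final insertion tableau P = [[1, 5, 7], [2], [3], [4], [6], [8]] has shape [3, 1, 1, 1, 1, 1].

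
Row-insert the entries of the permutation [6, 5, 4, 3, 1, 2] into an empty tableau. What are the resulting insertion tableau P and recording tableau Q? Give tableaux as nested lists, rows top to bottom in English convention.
P = [[1, 2], [3], [4], [5], [6]], Q = [[1, 6], [2], [3], [4], [5]]

Insert each entry of the permutation into P by Schensted row insertion, recording in Q the position of each new cell.

After inserting 6: P = [[6]].
After inserting 5: P = [[5], [6]].
After inserting 4: P = [[4], [5], [6]].
After inserting 3: P = [[3], [4], [5], [6]].
After inserting 1: P = [[1], [3], [4], [5], [6]].
After inserting 2: P = [[1, 2], [3], [4], [5], [6]].

So P = [[1, 2], [3], [4], [5], [6]], Q = [[1, 6], [2], [3], [4], [5]].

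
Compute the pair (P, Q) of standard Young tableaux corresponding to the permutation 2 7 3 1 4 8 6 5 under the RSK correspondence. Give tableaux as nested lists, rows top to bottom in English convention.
Insert each entry of the permutation into P by Schensted row insertion, recording in Q the position of each new cell.

After inserting 2: P = [[2]].
After inserting 7: P = [[2, 7]].
After inserting 3: P = [[2, 3], [7]].
After inserting 1: P = [[1, 3], [2], [7]].
After inserting 4: P = [[1, 3, 4], [2], [7]].
After inserting 8: P = [[1, 3, 4, 8], [2], [7]].
After inserting 6: P = [[1, 3, 4, 6], [2, 8], [7]].
After inserting 5: P = [[1, 3, 4, 5], [2, 6], [7, 8]].

So P = [[1, 3, 4, 5], [2, 6], [7, 8]], Q = [[1, 2, 5, 6], [3, 7], [4, 8]].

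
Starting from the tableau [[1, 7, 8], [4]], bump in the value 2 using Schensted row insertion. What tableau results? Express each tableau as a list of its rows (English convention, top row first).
[[1, 2, 8], [4, 7]]

In row 1, 2 replaces 7 (the leftmost entry greater than 2); 7 is bumped to row 2. 7 is appended to row 2. The new tableau is [[1, 2, 8], [4, 7]].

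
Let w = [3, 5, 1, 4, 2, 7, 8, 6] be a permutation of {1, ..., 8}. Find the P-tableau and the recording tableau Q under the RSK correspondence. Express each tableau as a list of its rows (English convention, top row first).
P = [[1, 2, 6, 8], [3, 4, 7], [5]], Q = [[1, 2, 6, 7], [3, 4, 8], [5]]

Insert each entry of the permutation into P by Schensted row insertion, recording in Q the position of each new cell.

Insert 3: appended to row 1. P = [[3]].
Insert 5: appended to row 1. P = [[3, 5]].
Insert 1: 1 bumps 3 from row 1; 3 starts row 2. P = [[1, 5], [3]].
Insert 4: 4 bumps 5 from row 1; 5 appends to row 2. P = [[1, 4], [3, 5]].
Insert 2: 2 bumps 4 from row 1; 4 bumps 5 from row 2; 5 starts row 3. P = [[1, 2], [3, 4], [5]].
Insert 7: appended to row 1. P = [[1, 2, 7], [3, 4], [5]].
Insert 8: appended to row 1. P = [[1, 2, 7, 8], [3, 4], [5]].
Insert 6: 6 bumps 7 from row 1; 7 appends to row 2. P = [[1, 2, 6, 8], [3, 4, 7], [5]].

So P = [[1, 2, 6, 8], [3, 4, 7], [5]], Q = [[1, 2, 6, 7], [3, 4, 8], [5]].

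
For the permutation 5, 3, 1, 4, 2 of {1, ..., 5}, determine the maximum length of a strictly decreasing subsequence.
3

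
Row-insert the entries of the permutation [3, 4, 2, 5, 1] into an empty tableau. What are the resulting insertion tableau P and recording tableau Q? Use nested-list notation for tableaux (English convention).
Insert each entry of the permutation into P by Schensted row insertion, recording in Q the position of each new cell.

Insert 3: appended to row 1. P = [[3]].
Insert 4: appended to row 1. P = [[3, 4]].
Insert 2: 2 bumps 3 from row 1; 3 starts row 2. P = [[2, 4], [3]].
Insert 5: appended to row 1. P = [[2, 4, 5], [3]].
Insert 1: 1 bumps 2 from row 1; 2 bumps 3 from row 2; 3 starts row 3. P = [[1, 4, 5], [2], [3]].

So P = [[1, 4, 5], [2], [3]], Q = [[1, 2, 4], [3], [5]].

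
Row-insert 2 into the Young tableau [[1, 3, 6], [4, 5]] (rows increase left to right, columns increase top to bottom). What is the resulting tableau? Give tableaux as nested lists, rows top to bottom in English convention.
In row 1, 2 replaces 3 (the leftmost entry greater than 2); 3 is bumped to row 2. In row 2, 3 replaces 4 (the leftmost entry greater than 3); 4 is bumped to row 3. 4 starts a new row 3. The new tableau is [[1, 2, 6], [3, 5], [4]].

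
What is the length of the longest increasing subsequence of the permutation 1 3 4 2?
3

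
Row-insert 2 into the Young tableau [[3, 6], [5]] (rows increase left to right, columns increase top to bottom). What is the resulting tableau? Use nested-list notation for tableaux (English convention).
[[2, 6], [3], [5]]

In row 1, 2 replaces 3 (the leftmost entry greater than 2); 3 is bumped to row 2. In row 2, 3 replaces 5 (the leftmost entry greater than 3); 5 is bumped to row 3. 5 starts a new row 3. The new tableau is [[2, 6], [3], [5]].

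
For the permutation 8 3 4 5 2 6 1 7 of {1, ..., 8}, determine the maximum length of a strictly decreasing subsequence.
4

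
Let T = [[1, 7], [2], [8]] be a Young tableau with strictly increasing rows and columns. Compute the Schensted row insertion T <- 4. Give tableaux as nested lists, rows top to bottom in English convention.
[[1, 4], [2, 7], [8]]

In row 1, 4 replaces 7 (the leftmost entry greater than 4); 7 is bumped to row 2. 7 is appended to row 2. The new tableau is [[1, 4], [2, 7], [8]].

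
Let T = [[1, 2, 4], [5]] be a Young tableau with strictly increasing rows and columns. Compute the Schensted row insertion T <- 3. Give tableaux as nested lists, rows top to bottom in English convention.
In row 1, 3 replaces 4 (the leftmost entry greater than 3); 4 is bumped to row 2. In row 2, 4 replaces 5 (the leftmost entry greater than 4); 5 is bumped to row 3. 5 starts a new row 3. The new tableau is [[1, 2, 3], [4], [5]].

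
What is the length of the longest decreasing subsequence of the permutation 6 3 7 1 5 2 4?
3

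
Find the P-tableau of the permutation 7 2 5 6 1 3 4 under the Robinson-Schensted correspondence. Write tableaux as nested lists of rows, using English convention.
P = [[1, 3, 4], [2, 5, 6], [7]]

Insert 7: appended to row 1. P = [[7]].
Insert 2: 2 bumps 7 from row 1; 7 starts row 2. P = [[2], [7]].
Insert 5: appended to row 1. P = [[2, 5], [7]].
Insert 6: appended to row 1. P = [[2, 5, 6], [7]].
Insert 1: 1 bumps 2 from row 1; 2 bumps 7 from row 2; 7 starts row 3. P = [[1, 5, 6], [2], [7]].
Insert 3: 3 bumps 5 from row 1; 5 appends to row 2. P = [[1, 3, 6], [2, 5], [7]].
Insert 4: 4 bumps 6 from row 1; 6 appends to row 2. P = [[1, 3, 4], [2, 5, 6], [7]].

So P = [[1, 3, 4], [2, 5, 6], [7]].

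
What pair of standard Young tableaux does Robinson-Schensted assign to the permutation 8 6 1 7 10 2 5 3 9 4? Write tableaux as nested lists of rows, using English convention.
Insert each entry of the permutation into P by Schensted row insertion, recording in Q the position of each new cell.

Insert 8: appended to row 1. P = [[8]].
Insert 6: 6 bumps 8 from row 1; 8 starts row 2. P = [[6], [8]].
Insert 1: 1 bumps 6 from row 1; 6 bumps 8 from row 2; 8 starts row 3. P = [[1], [6], [8]].
Insert 7: appended to row 1. P = [[1, 7], [6], [8]].
Insert 10: appended to row 1. P = [[1, 7, 10], [6], [8]].
Insert 2: 2 bumps 7 from row 1; 7 appends to row 2. P = [[1, 2, 10], [6, 7], [8]].
Insert 5: 5 bumps 10 from row 1; 10 appends to row 2. P = [[1, 2, 5], [6, 7, 10], [8]].
Insert 3: 3 bumps 5 from row 1; 5 bumps 6 from row 2; 6 bumps 8 from row 3; 8 starts row 4. P = [[1, 2, 3], [5, 7, 10], [6], [8]].
Insert 9: appended to row 1. P = [[1, 2, 3, 9], [5, 7, 10], [6], [8]].
Insert 4: 4 bumps 9 from row 1; 9 bumps 10 from row 2; 10 appends to row 3. P = [[1, 2, 3, 4], [5, 7, 9], [6, 10], [8]].

So P = [[1, 2, 3, 4], [5, 7, 9], [6, 10], [8]], Q = [[1, 4, 5, 9], [2, 6, 7], [3, 10], [8]].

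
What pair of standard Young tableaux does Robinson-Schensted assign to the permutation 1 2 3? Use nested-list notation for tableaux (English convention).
P = [[1, 2, 3]], Q = [[1, 2, 3]]

Insert each entry of the permutation into P by Schensted row insertion, recording in Q the position of each new cell.

Insert 1: appended to row 1. P = [[1]], Q = [[1]].
Insert 2: appended to row 1. P = [[1, 2]], Q = [[1, 2]].
Insert 3: appended to row 1. P = [[1, 2, 3]], Q = [[1, 2, 3]].

So P = [[1, 2, 3]], Q = [[1, 2, 3]].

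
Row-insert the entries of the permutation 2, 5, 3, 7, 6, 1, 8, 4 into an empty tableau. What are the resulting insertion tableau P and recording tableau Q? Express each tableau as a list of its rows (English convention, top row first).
P = [[1, 3, 4, 8], [2, 6], [5, 7]], Q = [[1, 2, 4, 7], [3, 5], [6, 8]]

Insert each entry of the permutation into P by Schensted row insertion, recording in Q the position of each new cell.

Insert 2: appended to row 1. P = [[2]].
Insert 5: appended to row 1. P = [[2, 5]].
Insert 3: 3 bumps 5 from row 1; 5 starts row 2. P = [[2, 3], [5]].
Insert 7: appended to row 1. P = [[2, 3, 7], [5]].
Insert 6: 6 bumps 7 from row 1; 7 appends to row 2. P = [[2, 3, 6], [5, 7]].
Insert 1: 1 bumps 2 from row 1; 2 bumps 5 from row 2; 5 starts row 3. P = [[1, 3, 6], [2, 7], [5]].
Insert 8: appended to row 1. P = [[1, 3, 6, 8], [2, 7], [5]].
Insert 4: 4 bumps 6 from row 1; 6 bumps 7 from row 2; 7 appends to row 3. P = [[1, 3, 4, 8], [2, 6], [5, 7]].

So P = [[1, 3, 4, 8], [2, 6], [5, 7]], Q = [[1, 2, 4, 7], [3, 5], [6, 8]].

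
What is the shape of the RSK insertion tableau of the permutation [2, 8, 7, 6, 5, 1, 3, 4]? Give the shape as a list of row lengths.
[3, 2, 1, 1, 1]

Row-insert each entry into an empty tableau.

After inserting 2: P = [[2]].
After inserting 8: P = [[2, 8]].
After inserting 7: P = [[2, 7], [8]].
After inserting 6: P = [[2, 6], [7], [8]].
After inserting 5: P = [[2, 5], [6], [7], [8]].
After inserting 1: P = [[1, 5], [2], [6], [7], [8]].
After inserting 3: P = [[1, 3], [2, 5], [6], [7], [8]].
After inserting 4: P = [[1, 3, 4], [2, 5], [6], [7], [8]].

The final insertion tableau P = [[1, 3, 4], [2, 5], [6], [7], [8]] has shape [3, 2, 1, 1, 1].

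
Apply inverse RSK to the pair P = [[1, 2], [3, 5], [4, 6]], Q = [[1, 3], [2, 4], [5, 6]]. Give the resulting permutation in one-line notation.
4 3 6 5 1 2

Reverse the RSK construction: for i from n down to 1, find the cell of Q containing i, remove the entry at that cell from P, and reverse-bump it up through P; the value ejected from row 1 is w(i).

Step i=6: Q has 6 at row 3, column 2; remove 6 from row 3 of P and reverse-bump: 6 enters row 2 and ejects 5; 5 enters row 1 and ejects 2. So w(6) = 2. P is now [[1, 5], [3, 6], [4]].
Step i=5: Q has 5 at row 3, column 1; remove 4 from row 3 of P and reverse-bump: 4 enters row 2 and ejects 3; 3 enters row 1 and ejects 1. So w(5) = 1. P is now [[3, 5], [4, 6]].
Step i=4: Q has 4 at row 2, column 2; remove 6 from row 2 of P and reverse-bump: 6 enters row 1 and ejects 5. So w(4) = 5. P is now [[3, 6], [4]].
Step i=3: Q has 3 at row 1, column 2; remove that cell from P, ejecting 6. So w(3) = 6. P is now [[3], [4]].
Step i=2: Q has 2 at row 2, column 1; remove 4 from row 2 of P and reverse-bump: 4 enters row 1 and ejects 3. So w(2) = 3. P is now [[4]].
Step i=1: Q has 1 at row 1, column 1; remove that cell from P, ejecting 4. So w(1) = 4. P is now [].

So w = 4 3 6 5 1 2.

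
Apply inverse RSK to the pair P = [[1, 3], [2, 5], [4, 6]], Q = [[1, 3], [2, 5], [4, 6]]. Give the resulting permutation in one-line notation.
Reverse the RSK construction: for i from n down to 1, find the cell of Q containing i, remove the entry at that cell from P, and reverse-bump it up through P; the value ejected from row 1 is w(i).

Step i=6: Q has 6 at row 3, column 2; remove 6 from row 3 of P and reverse-bump: 6 enters row 2 and ejects 5; 5 enters row 1 and ejects 3. So w(6) = 3. P is now [[1, 5], [2, 6], [4]].
Step i=5: Q has 5 at row 2, column 2; remove 6 from row 2 of P and reverse-bump: 6 enters row 1 and ejects 5. So w(5) = 5. P is now [[1, 6], [2], [4]].
Step i=4: Q has 4 at row 3, column 1; remove 4 from row 3 of P and reverse-bump: 4 enters row 2 and ejects 2; 2 enters row 1 and ejects 1. So w(4) = 1. P is now [[2, 6], [4]].
Step i=3: Q has 3 at row 1, column 2; remove that cell from P, ejecting 6. So w(3) = 6. P is now [[2], [4]].
Step i=2: Q has 2 at row 2, column 1; remove 4 from row 2 of P and reverse-bump: 4 enters row 1 and ejects 2. So w(2) = 2. P is now [[4]].
Step i=1: Q has 1 at row 1, column 1; remove that cell from P, ejecting 4. So w(1) = 4. P is now [].

So w = 4 2 6 1 5 3.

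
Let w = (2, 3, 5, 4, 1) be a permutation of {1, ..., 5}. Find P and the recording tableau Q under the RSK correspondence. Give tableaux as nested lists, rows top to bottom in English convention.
Insert each entry of the permutation into P by Schensted row insertion, recording in Q the position of each new cell.

After inserting 2: P = [[2]].
After inserting 3: P = [[2, 3]].
After inserting 5: P = [[2, 3, 5]].
After inserting 4: P = [[2, 3, 4], [5]].
After inserting 1: P = [[1, 3, 4], [2], [5]].

So P = [[1, 3, 4], [2], [5]], Q = [[1, 2, 3], [4], [5]].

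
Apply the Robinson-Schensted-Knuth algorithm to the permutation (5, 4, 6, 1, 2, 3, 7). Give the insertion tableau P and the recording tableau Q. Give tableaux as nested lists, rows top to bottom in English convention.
Insert each entry of the permutation into P by Schensted row insertion, recording in Q the position of each new cell.

Insert 5: appended to row 1. P = [[5]].
Insert 4: 4 bumps 5 from row 1; 5 starts row 2. P = [[4], [5]].
Insert 6: appended to row 1. P = [[4, 6], [5]].
Insert 1: 1 bumps 4 from row 1; 4 bumps 5 from row 2; 5 starts row 3. P = [[1, 6], [4], [5]].
Insert 2: 2 bumps 6 from row 1; 6 appends to row 2. P = [[1, 2], [4, 6], [5]].
Insert 3: appended to row 1. P = [[1, 2, 3], [4, 6], [5]].
Insert 7: appended to row 1. P = [[1, 2, 3, 7], [4, 6], [5]].

So P = [[1, 2, 3, 7], [4, 6], [5]], Q = [[1, 3, 6, 7], [2, 5], [4]].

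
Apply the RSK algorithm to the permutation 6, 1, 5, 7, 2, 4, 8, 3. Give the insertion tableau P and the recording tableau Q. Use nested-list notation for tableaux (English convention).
Insert each entry of the permutation into P by Schensted row insertion, recording in Q the position of each new cell.

Insert 6: appended to row 1. P = [[6]].
Insert 1: 1 bumps 6 from row 1; 6 starts row 2. P = [[1], [6]].
Insert 5: appended to row 1. P = [[1, 5], [6]].
Insert 7: appended to row 1. P = [[1, 5, 7], [6]].
Insert 2: 2 bumps 5 from row 1; 5 bumps 6 from row 2; 6 starts row 3. P = [[1, 2, 7], [5], [6]].
Insert 4: 4 bumps 7 from row 1; 7 appends to row 2. P = [[1, 2, 4], [5, 7], [6]].
Insert 8: appended to row 1. P = [[1, 2, 4, 8], [5, 7], [6]].
Insert 3: 3 bumps 4 from row 1; 4 bumps 5 from row 2; 5 bumps 6 from row 3; 6 starts row 4. P = [[1, 2, 3, 8], [4, 7], [5], [6]].

So P = [[1, 2, 3, 8], [4, 7], [5], [6]], Q = [[1, 3, 4, 7], [2, 6], [5], [8]].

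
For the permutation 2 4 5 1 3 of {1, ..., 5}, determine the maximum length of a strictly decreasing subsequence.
2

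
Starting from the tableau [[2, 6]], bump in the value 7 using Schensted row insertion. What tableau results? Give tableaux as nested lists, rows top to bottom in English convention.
7 is larger than every entry of row 1, so it is appended to row 1. The new tableau is [[2, 6, 7]].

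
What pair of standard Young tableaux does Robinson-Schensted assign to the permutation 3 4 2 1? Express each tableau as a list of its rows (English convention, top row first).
P = [[1, 4], [2], [3]], Q = [[1, 2], [3], [4]]

Insert each entry of the permutation into P by Schensted row insertion, recording in Q the position of each new cell.

After inserting 3: P = [[3]].
After inserting 4: P = [[3, 4]].
After inserting 2: P = [[2, 4], [3]].
After inserting 1: P = [[1, 4], [2], [3]].

So P = [[1, 4], [2], [3]], Q = [[1, 2], [3], [4]].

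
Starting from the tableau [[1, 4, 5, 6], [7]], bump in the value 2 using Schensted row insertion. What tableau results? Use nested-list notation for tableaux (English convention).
[[1, 2, 5, 6], [4], [7]]

In row 1, 2 replaces 4 (the leftmost entry greater than 2); 4 is bumped to row 2. In row 2, 4 replaces 7 (the leftmost entry greater than 4); 7 is bumped to row 3. 7 starts a new row 3. The new tableau is [[1, 2, 5, 6], [4], [7]].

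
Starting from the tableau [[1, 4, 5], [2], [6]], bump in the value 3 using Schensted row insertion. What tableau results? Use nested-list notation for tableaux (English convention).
In row 1, 3 replaces 4 (the leftmost entry greater than 3); 4 is bumped to row 2. 4 is appended to row 2. The new tableau is [[1, 3, 5], [2, 4], [6]].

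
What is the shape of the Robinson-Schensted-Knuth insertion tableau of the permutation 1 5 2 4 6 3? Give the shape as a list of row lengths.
Row-insert each entry into an empty tableau.

After inserting 1: P = [[1]].
After inserting 5: P = [[1, 5]].
After inserting 2: P = [[1, 2], [5]].
After inserting 4: P = [[1, 2, 4], [5]].
After inserting 6: P = [[1, 2, 4, 6], [5]].
After inserting 3: P = [[1, 2, 3, 6], [4], [5]].

The final insertion tableau P = [[1, 2, 3, 6], [4], [5]] has shape [4, 1, 1].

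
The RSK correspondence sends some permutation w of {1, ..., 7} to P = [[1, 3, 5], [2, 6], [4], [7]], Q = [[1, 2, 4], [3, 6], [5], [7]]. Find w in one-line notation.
2 7 4 6 3 5 1

Reverse the RSK construction: for i from n down to 1, find the cell of Q containing i, remove the entry at that cell from P, and reverse-bump it up through P; the value ejected from row 1 is w(i).

Step i=7: Q has 7 at row 4, column 1; remove 7 from row 4 of P and reverse-bump: 7 enters row 3 and ejects 4; 4 enters row 2 and ejects 2; 2 enters row 1 and ejects 1. So w(7) = 1. P is now [[2, 3, 5], [4, 6], [7]].
Step i=6: Q has 6 at row 2, column 2; remove 6 from row 2 of P and reverse-bump: 6 enters row 1 and ejects 5. So w(6) = 5. P is now [[2, 3, 6], [4], [7]].
Step i=5: Q has 5 at row 3, column 1; remove 7 from row 3 of P and reverse-bump: 7 enters row 2 and ejects 4; 4 enters row 1 and ejects 3. So w(5) = 3. P is now [[2, 4, 6], [7]].
Step i=4: Q has 4 at row 1, column 3; remove that cell from P, ejecting 6. So w(4) = 6. P is now [[2, 4], [7]].
Step i=3: Q has 3 at row 2, column 1; remove 7 from row 2 of P and reverse-bump: 7 enters row 1 and ejects 4. So w(3) = 4. P is now [[2, 7]].
Step i=2: Q has 2 at row 1, column 2; remove that cell from P, ejecting 7. So w(2) = 7. P is now [[2]].
Step i=1: Q has 1 at row 1, column 1; remove that cell from P, ejecting 2. So w(1) = 2. P is now [].

So w = 2 7 4 6 3 5 1.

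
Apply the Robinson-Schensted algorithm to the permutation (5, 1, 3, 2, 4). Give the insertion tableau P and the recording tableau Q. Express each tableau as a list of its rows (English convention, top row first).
P = [[1, 2, 4], [3], [5]], Q = [[1, 3, 5], [2], [4]]

Insert each entry of the permutation into P by Schensted row insertion, recording in Q the position of each new cell.

Insert 5: appended to row 1. P = [[5]].
Insert 1: 1 bumps 5 from row 1; 5 starts row 2. P = [[1], [5]].
Insert 3: appended to row 1. P = [[1, 3], [5]].
Insert 2: 2 bumps 3 from row 1; 3 bumps 5 from row 2; 5 starts row 3. P = [[1, 2], [3], [5]].
Insert 4: appended to row 1. P = [[1, 2, 4], [3], [5]].

So P = [[1, 2, 4], [3], [5]], Q = [[1, 3, 5], [2], [4]].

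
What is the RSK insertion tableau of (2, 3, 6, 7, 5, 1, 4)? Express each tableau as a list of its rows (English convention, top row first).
P = [[1, 3, 4, 7], [2, 5], [6]]

After inserting 2: P = [[2]].
After inserting 3: P = [[2, 3]].
After inserting 6: P = [[2, 3, 6]].
After inserting 7: P = [[2, 3, 6, 7]].
After inserting 5: P = [[2, 3, 5, 7], [6]].
After inserting 1: P = [[1, 3, 5, 7], [2], [6]].
After inserting 4: P = [[1, 3, 4, 7], [2, 5], [6]].

So P = [[1, 3, 4, 7], [2, 5], [6]].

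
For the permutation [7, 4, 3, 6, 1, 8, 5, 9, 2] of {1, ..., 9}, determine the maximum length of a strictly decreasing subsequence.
4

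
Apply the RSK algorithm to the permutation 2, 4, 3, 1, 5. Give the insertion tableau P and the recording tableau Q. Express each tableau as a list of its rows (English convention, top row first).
P = [[1, 3, 5], [2], [4]], Q = [[1, 2, 5], [3], [4]]

Insert each entry of the permutation into P by Schensted row insertion, recording in Q the position of each new cell.

Insert 2: appended to row 1. P = [[2]], Q = [[1]].
Insert 4: appended to row 1. P = [[2, 4]], Q = [[1, 2]].
Insert 3: 3 bumps 4 from row 1; 4 starts row 2. P = [[2, 3], [4]], Q = [[1, 2], [3]].
Insert 1: 1 bumps 2 from row 1; 2 bumps 4 from row 2; 4 starts row 3. P = [[1, 3], [2], [4]], Q = [[1, 2], [3], [4]].
Insert 5: appended to row 1. P = [[1, 3, 5], [2], [4]], Q = [[1, 2, 5], [3], [4]].

So P = [[1, 3, 5], [2], [4]], Q = [[1, 2, 5], [3], [4]].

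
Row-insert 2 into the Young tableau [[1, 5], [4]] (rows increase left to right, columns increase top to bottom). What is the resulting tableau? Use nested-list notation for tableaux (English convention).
[[1, 2], [4, 5]]

In row 1, 2 replaces 5 (the leftmost entry greater than 2); 5 is bumped to row 2. 5 is appended to row 2. The new tableau is [[1, 2], [4, 5]].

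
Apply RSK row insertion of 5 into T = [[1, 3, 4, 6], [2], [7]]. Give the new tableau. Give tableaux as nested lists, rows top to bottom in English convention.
[[1, 3, 4, 5], [2, 6], [7]]

In row 1, 5 replaces 6 (the leftmost entry greater than 5); 6 is bumped to row 2. 6 is appended to row 2. The new tableau is [[1, 3, 4, 5], [2, 6], [7]].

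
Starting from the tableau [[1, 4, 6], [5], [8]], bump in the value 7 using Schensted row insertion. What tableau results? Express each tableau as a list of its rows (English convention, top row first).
7 is larger than every entry of row 1, so it is appended to row 1. The new tableau is [[1, 4, 6, 7], [5], [8]].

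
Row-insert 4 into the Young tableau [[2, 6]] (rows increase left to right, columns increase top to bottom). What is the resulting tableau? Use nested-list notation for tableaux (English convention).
[[2, 4], [6]]

In row 1, 4 replaces 6 (the leftmost entry greater than 4); 6 is bumped to row 2. 6 starts a new row 2. The new tableau is [[2, 4], [6]].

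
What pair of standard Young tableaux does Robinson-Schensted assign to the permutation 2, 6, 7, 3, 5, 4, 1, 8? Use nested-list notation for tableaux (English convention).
P = [[1, 3, 4, 8], [2, 7], [5], [6]], Q = [[1, 2, 3, 8], [4, 5], [6], [7]]

Insert each entry of the permutation into P by Schensted row insertion, recording in Q the position of each new cell.

Insert 2: appended to row 1. P = [[2]].
Insert 6: appended to row 1. P = [[2, 6]].
Insert 7: appended to row 1. P = [[2, 6, 7]].
Insert 3: 3 bumps 6 from row 1; 6 starts row 2. P = [[2, 3, 7], [6]].
Insert 5: 5 bumps 7 from row 1; 7 appends to row 2. P = [[2, 3, 5], [6, 7]].
Insert 4: 4 bumps 5 from row 1; 5 bumps 6 from row 2; 6 starts row 3. P = [[2, 3, 4], [5, 7], [6]].
Insert 1: 1 bumps 2 from row 1; 2 bumps 5 from row 2; 5 bumps 6 from row 3; 6 starts row 4. P = [[1, 3, 4], [2, 7], [5], [6]].
Insert 8: appended to row 1. P = [[1, 3, 4, 8], [2, 7], [5], [6]].

So P = [[1, 3, 4, 8], [2, 7], [5], [6]], Q = [[1, 2, 3, 8], [4, 5], [6], [7]].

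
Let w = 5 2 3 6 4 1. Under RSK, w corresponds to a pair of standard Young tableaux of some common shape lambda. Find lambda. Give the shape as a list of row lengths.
Row-insert each entry into an empty tableau.

After inserting 5: P = [[5]].
After inserting 2: P = [[2], [5]].
After inserting 3: P = [[2, 3], [5]].
After inserting 6: P = [[2, 3, 6], [5]].
After inserting 4: P = [[2, 3, 4], [5, 6]].
After inserting 1: P = [[1, 3, 4], [2, 6], [5]].

The final insertion tableau P = [[1, 3, 4], [2, 6], [5]] has shape [3, 2, 1].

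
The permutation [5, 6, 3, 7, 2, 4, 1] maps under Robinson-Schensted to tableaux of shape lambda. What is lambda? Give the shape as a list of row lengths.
[3, 2, 1, 1]

RSK row insertion gives P = [[1, 4, 7], [2, 6], [3], [5]], which has shape [3, 2, 1, 1].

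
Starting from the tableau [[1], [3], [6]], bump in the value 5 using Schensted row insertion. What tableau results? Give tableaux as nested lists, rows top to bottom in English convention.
5 is larger than every entry of row 1, so it is appended to row 1. The new tableau is [[1, 5], [3], [6]].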